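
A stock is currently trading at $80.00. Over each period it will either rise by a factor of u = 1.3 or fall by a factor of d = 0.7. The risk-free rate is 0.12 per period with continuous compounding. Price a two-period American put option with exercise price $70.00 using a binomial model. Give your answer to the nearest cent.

Risk-neutral probability p = (e^0.12 − 0.7)/(1.3 − 0.7) = 0.4275/0.6000 = 0.7125
Terminal stock prices: S_uu = 135.2, S_ud = 72.8, S_dd = 39.2
Terminal payoffs (K − S): max(-65.2, 0) = 0, max(-2.8, 0) = 0, max(30.8, 0) = 30.8
Node u (S = 104): continuation = e^(−0.12)·[0.7125·0.0000 + 0.2875·0.0000] = 0.0000; exercise value = 0.0000 ≤ continuation, so V_u = 0.0000
Node d (S = 56): continuation = e^(−0.12)·[0.7125·0.0000 + 0.2875·30.8000] = 7.8538; exercise value = 14.0000 > continuation, so V_d = 14.0000 (exercise)
Node 0 (S = 80): continuation = e^(−0.12)·[0.7125·0.0000 + 0.2875·14.0000] = 3.5699; exercise value = 0.0000 ≤ continuation, so V_0 = 3.5699

$3.57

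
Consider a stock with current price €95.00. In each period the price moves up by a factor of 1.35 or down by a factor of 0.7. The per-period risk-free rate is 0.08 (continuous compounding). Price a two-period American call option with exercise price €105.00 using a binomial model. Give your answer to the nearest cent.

€20.19

Risk-neutral probability p = (e^0.08 − 0.7)/(1.35 − 0.7) = 0.3833/0.6500 = 0.5897
Terminal stock prices: S_uu = 173.1, S_ud = 89.77, S_dd = 46.55
Terminal payoffs (S − K): max(68.14, 0) = 68.14, max(-15.23, 0) = 0, max(-58.45, 0) = 0
Node u (S = 128.2): continuation = e^(−0.08)·[0.5897·68.1375 + 0.4103·0.0000] = 37.0897; exercise value = 23.2500 ≤ continuation, so V_u = 37.0897
Node d (S = 66.5): continuation = e^(−0.08)·[0.5897·0.0000 + 0.4103·0.0000] = 0.0000; exercise value = 0.0000 ≤ continuation, so V_d = 0.0000
Node 0 (S = 95): continuation = e^(−0.08)·[0.5897·37.0897 + 0.4103·0.0000] = 20.1893; exercise value = 0.0000 ≤ continuation, so V_0 = 20.1893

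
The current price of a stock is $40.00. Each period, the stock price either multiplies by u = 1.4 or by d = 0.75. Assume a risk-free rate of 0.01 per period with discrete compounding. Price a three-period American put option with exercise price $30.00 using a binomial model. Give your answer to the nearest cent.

$2.75

Risk-neutral probability p = (1 + 0.01 − 0.75)/(1.4 − 0.75) = 0.2600/0.6500 = 0.4000
Terminal stock prices: S_uuu = 109.8, S_uud = 58.8, S_udd = 31.5, S_ddd = 16.88
Terminal payoffs (K − S): max(-79.76, 0) = 0, max(-28.8, 0) = 0, max(-1.5, 0) = 0, max(13.12, 0) = 13.12
Node uu (S = 78.4): continuation = 1/1.01·[0.4000·0.0000 + 0.6000·0.0000] = 0.0000; exercise value = 0.0000 ≤ continuation, so V_uu = 0.0000
Node ud (S = 42): continuation = 1/1.01·[0.4000·0.0000 + 0.6000·0.0000] = 0.0000; exercise value = 0.0000 ≤ continuation, so V_ud = 0.0000
Node dd (S = 22.5): continuation = 1/1.01·[0.4000·0.0000 + 0.6000·13.1250] = 7.7970; exercise value = 7.5000 ≤ continuation, so V_dd = 7.7970
Node u (S = 56): continuation = 1/1.01·[0.4000·0.0000 + 0.6000·0.0000] = 0.0000; exercise value = 0.0000 ≤ continuation, so V_u = 0.0000
Node d (S = 30): continuation = 1/1.01·[0.4000·0.0000 + 0.6000·7.7970] = 4.6319; exercise value = 0.0000 ≤ continuation, so V_d = 4.6319
Node 0 (S = 40): continuation = 1/1.01·[0.4000·0.0000 + 0.6000·4.6319] = 2.7516; exercise value = 0.0000 ≤ continuation, so V_0 = 2.7516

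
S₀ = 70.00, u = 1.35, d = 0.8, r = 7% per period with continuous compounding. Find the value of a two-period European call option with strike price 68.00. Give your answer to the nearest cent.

16.02

Risk-neutral probability p = (e^0.07 − 0.8)/(1.35 − 0.8) = 0.2725/0.5500 = 0.4955
Terminal stock prices: S_uu = 127.6, S_ud = 75.6, S_dd = 44.8
Terminal payoffs (S − K): max(59.58, 0) = 59.58, max(7.6, 0) = 7.6, max(-23.2, 0) = 0
Node u (S = 94.5): V_u = e^(−0.07)·[0.4955·59.5750 + 0.5045·7.6000] = 31.0972
Node d (S = 56): V_d = e^(−0.07)·[0.4955·7.6000 + 0.5045·0.0000] = 3.5110
Node 0 (S = 70): V_0 = e^(−0.07)·[0.4955·31.0972 + 0.5045·3.5110] = 16.0177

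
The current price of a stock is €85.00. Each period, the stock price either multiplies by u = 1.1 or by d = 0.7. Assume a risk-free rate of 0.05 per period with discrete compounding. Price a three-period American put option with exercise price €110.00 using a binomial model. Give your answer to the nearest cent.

€25.00

Risk-neutral probability p = (1 + 0.05 − 0.7)/(1.1 − 0.7) = 0.3500/0.4000 = 0.8750
Terminal stock prices: S_uuu = 113.1, S_uud = 72, S_udd = 45.81, S_ddd = 29.15
Terminal payoffs (K − S): max(-3.135, 0) = 0, max(38, 0) = 38, max(64.19, 0) = 64.19, max(80.84, 0) = 80.84
Node uu (S = 102.9): continuation = 1/1.05·[0.8750·0.0000 + 0.1250·38.0050] = 4.5244; exercise value = 7.1500 > continuation, so V_uu = 7.1500 (exercise)
Node ud (S = 65.45): continuation = 1/1.05·[0.8750·38.0050 + 0.1250·64.1850] = 39.3119; exercise value = 44.5500 > continuation, so V_ud = 44.5500 (exercise)
Node dd (S = 41.65): continuation = 1/1.05·[0.8750·64.1850 + 0.1250·80.8450] = 63.1119; exercise value = 68.3500 > continuation, so V_dd = 68.3500 (exercise)
Node u (S = 93.5): continuation = 1/1.05·[0.8750·7.1500 + 0.1250·44.5500] = 11.2619; exercise value = 16.5000 > continuation, so V_u = 16.5000 (exercise)
Node d (S = 59.5): continuation = 1/1.05·[0.8750·44.5500 + 0.1250·68.3500] = 45.2619; exercise value = 50.5000 > continuation, so V_d = 50.5000 (exercise)
Node 0 (S = 85): continuation = 1/1.05·[0.8750·16.5000 + 0.1250·50.5000] = 19.7619; exercise value = 25.0000 > continuation, so V_0 = 25.0000 (exercise)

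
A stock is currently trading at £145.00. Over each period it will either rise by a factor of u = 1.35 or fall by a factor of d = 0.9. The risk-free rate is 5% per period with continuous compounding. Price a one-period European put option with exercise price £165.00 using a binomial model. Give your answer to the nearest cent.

Risk-neutral probability p = (e^0.05 − 0.9)/(1.35 − 0.9) = 0.1513/0.4500 = 0.3362
Terminal stock prices: S_u = 195.8, S_d = 130.5
Terminal payoffs (K − S): max(-30.75, 0) = 0, max(34.5, 0) = 34.5
Node 0 (S = 145): V_0 = e^(−0.05)·[0.3362·0.0000 + 0.6638·34.5000] = 21.7856

£21.79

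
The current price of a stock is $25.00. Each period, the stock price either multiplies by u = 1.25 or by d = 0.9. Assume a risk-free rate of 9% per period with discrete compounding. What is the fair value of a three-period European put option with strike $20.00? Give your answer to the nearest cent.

$0.13

Risk-neutral probability p = (1 + 0.09 − 0.9)/(1.25 − 0.9) = 0.1900/0.3500 = 0.5429
Terminal stock prices: S_uuu = 48.83, S_uud = 35.16, S_udd = 25.31, S_ddd = 18.23
Terminal payoffs (K − S): max(-28.83, 0) = 0, max(-15.16, 0) = 0, max(-5.312, 0) = 0, max(1.775, 0) = 1.775
Node uu (S = 39.06): V_uu = 1/1.09·[0.5429·0.0000 + 0.4571·0.0000] = 0.0000
Node ud (S = 28.12): V_ud = 1/1.09·[0.5429·0.0000 + 0.4571·0.0000] = 0.0000
Node dd (S = 20.25): V_dd = 1/1.09·[0.5429·0.0000 + 0.4571·1.7750] = 0.7444
Node u (S = 31.25): V_u = 1/1.09·[0.5429·0.0000 + 0.4571·0.0000] = 0.0000
Node d (S = 22.5): V_d = 1/1.09·[0.5429·0.0000 + 0.4571·0.7444] = 0.3122
Node 0 (S = 25): V_0 = 1/1.09·[0.5429·0.0000 + 0.4571·0.3122] = 0.1309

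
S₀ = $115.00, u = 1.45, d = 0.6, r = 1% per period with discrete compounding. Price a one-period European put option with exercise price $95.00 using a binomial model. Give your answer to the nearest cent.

$13.33

Risk-neutral probability p = (1 + 0.01 − 0.6)/(1.45 − 0.6) = 0.4100/0.8500 = 0.4824
Terminal stock prices: S_u = 166.8, S_d = 69
Terminal payoffs (K − S): max(-71.75, 0) = 0, max(26, 0) = 26
Node 0 (S = 115): V_0 = 1/1.01·[0.4824·0.0000 + 0.5176·26.0000] = 13.3256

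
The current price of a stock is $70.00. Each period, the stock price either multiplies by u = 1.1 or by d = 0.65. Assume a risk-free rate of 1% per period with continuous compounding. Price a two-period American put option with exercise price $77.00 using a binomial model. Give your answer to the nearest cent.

$10.46

Risk-neutral probability p = (e^0.01 − 0.65)/(1.1 − 0.65) = 0.3601/0.4500 = 0.8001
Terminal stock prices: S_uu = 84.7, S_ud = 50.05, S_dd = 29.58
Terminal payoffs (K − S): max(-7.7, 0) = 0, max(26.95, 0) = 26.95, max(47.42, 0) = 47.42
Node u (S = 77): continuation = e^(−0.01)·[0.8001·0.0000 + 0.1999·26.9500] = 5.3334; exercise value = 0.0000 ≤ continuation, so V_u = 5.3334
Node d (S = 45.5): continuation = e^(−0.01)·[0.8001·26.9500 + 0.1999·47.4250] = 30.7338; exercise value = 31.5000 > continuation, so V_d = 31.5000 (exercise)
Node 0 (S = 70): continuation = e^(−0.01)·[0.8001·5.3334 + 0.1999·31.5000] = 10.4587; exercise value = 7.0000 ≤ continuation, so V_0 = 10.4587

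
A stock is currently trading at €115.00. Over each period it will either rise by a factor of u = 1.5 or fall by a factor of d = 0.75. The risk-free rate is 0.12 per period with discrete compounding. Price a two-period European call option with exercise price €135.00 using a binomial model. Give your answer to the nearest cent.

€24.01

Risk-neutral probability p = (1 + 0.12 − 0.75)/(1.5 − 0.75) = 0.3700/0.7500 = 0.4933
Terminal stock prices: S_uu = 258.8, S_ud = 129.4, S_dd = 64.69
Terminal payoffs (S − K): max(123.8, 0) = 123.8, max(-5.625, 0) = 0, max(-70.31, 0) = 0
Node u (S = 172.5): V_u = 1/1.12·[0.4933·123.7500 + 0.5067·0.0000] = 54.5089
Node d (S = 86.25): V_d = 1/1.12·[0.4933·0.0000 + 0.5067·0.0000] = 0.0000
Node 0 (S = 115): V_0 = 1/1.12·[0.4933·54.5089 + 0.5067·0.0000] = 24.0099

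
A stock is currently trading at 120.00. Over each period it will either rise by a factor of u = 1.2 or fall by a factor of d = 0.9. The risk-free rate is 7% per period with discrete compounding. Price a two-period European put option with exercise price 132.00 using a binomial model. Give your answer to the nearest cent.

6.74

Risk-neutral probability p = (1 + 0.07 − 0.9)/(1.2 − 0.9) = 0.1700/0.3000 = 0.5667
Terminal stock prices: S_uu = 172.8, S_ud = 129.6, S_dd = 97.2
Terminal payoffs (K − S): max(-40.8, 0) = 0, max(2.4, 0) = 2.4, max(34.8, 0) = 34.8
Node u (S = 144): V_u = 1/1.07·[0.5667·0.0000 + 0.4333·2.4000] = 0.9720
Node d (S = 108): V_d = 1/1.07·[0.5667·2.4000 + 0.4333·34.8000] = 15.3645
Node 0 (S = 120): V_0 = 1/1.07·[0.5667·0.9720 + 0.4333·15.3645] = 6.7371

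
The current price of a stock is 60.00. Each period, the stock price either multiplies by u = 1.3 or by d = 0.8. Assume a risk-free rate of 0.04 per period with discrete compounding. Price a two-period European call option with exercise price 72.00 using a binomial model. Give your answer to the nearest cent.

6.26

Risk-neutral probability p = (1 + 0.04 − 0.8)/(1.3 − 0.8) = 0.2400/0.5000 = 0.4800
Terminal stock prices: S_uu = 101.4, S_ud = 62.4, S_dd = 38.4
Terminal payoffs (S − K): max(29.4, 0) = 29.4, max(-9.6, 0) = 0, max(-33.6, 0) = 0
Node u (S = 78): V_u = 1/1.04·[0.4800·29.4000 + 0.5200·0.0000] = 13.5692
Node d (S = 48): V_d = 1/1.04·[0.4800·0.0000 + 0.5200·0.0000] = 0.0000
Node 0 (S = 60): V_0 = 1/1.04·[0.4800·13.5692 + 0.5200·0.0000] = 6.2627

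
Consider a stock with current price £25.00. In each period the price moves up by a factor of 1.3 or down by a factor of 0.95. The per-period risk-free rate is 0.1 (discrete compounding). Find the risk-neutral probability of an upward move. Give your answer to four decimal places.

p = 0.4286

Risk-neutral probability p = (1 + 0.1 − 0.95)/(1.3 − 0.95) = 0.1500/0.3500 = 0.4286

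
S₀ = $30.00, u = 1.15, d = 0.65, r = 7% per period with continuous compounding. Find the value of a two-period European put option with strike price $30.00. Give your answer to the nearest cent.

$2.09

Risk-neutral probability p = (e^0.07 − 0.65)/(1.15 − 0.65) = 0.4225/0.5000 = 0.8450
Terminal stock prices: S_uu = 39.67, S_ud = 22.43, S_dd = 12.68
Terminal payoffs (K − S): max(-9.675, 0) = 0, max(7.575, 0) = 7.575, max(17.32, 0) = 17.32
Node u (S = 34.5): V_u = e^(−0.07)·[0.8450·0.0000 + 0.1550·7.5750] = 1.0946
Node d (S = 19.5): V_d = e^(−0.07)·[0.8450·7.5750 + 0.1550·17.3250] = 8.4718
Node 0 (S = 30): V_0 = e^(−0.07)·[0.8450·1.0946 + 0.1550·8.4718] = 2.0867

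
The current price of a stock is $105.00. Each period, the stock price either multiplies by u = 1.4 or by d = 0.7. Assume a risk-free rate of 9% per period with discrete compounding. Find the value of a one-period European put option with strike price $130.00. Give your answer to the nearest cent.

Risk-neutral probability p = (1 + 0.09 − 0.7)/(1.4 − 0.7) = 0.3900/0.7000 = 0.5571
Terminal stock prices: S_u = 147, S_d = 73.5
Terminal payoffs (K − S): max(-17, 0) = 0, max(56.5, 0) = 56.5
Node 0 (S = 105): V_0 = 1/1.09·[0.5571·0.0000 + 0.4429·56.5000] = 22.9554

$22.96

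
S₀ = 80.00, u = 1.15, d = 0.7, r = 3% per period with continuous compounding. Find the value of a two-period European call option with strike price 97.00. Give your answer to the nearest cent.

Risk-neutral probability p = (e^0.03 − 0.7)/(1.15 − 0.7) = 0.3305/0.4500 = 0.7343
Terminal stock prices: S_uu = 105.8, S_ud = 64.4, S_dd = 39.2
Terminal payoffs (S − K): max(8.8, 0) = 8.8, max(-32.6, 0) = 0, max(-57.8, 0) = 0
Node u (S = 92): V_u = e^(−0.03)·[0.7343·8.8000 + 0.2657·0.0000] = 6.2712
Node d (S = 56): V_d = e^(−0.03)·[0.7343·0.0000 + 0.2657·0.0000] = 0.0000
Node 0 (S = 80): V_0 = e^(−0.03)·[0.7343·6.2712 + 0.2657·0.0000] = 4.4691

4.47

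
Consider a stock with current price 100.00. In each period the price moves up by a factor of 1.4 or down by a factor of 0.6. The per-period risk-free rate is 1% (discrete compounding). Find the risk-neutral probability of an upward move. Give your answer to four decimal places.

Risk-neutral probability p = (1 + 0.01 − 0.6)/(1.4 − 0.6) = 0.4100/0.8000 = 0.5125

p = 0.5125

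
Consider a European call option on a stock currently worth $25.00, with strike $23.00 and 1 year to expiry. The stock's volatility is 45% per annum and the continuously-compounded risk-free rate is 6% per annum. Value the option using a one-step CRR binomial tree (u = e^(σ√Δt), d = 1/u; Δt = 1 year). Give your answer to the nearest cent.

CRR parameters: u = e^(σ√Δt) = e^(0.45·√1) = 1.5683, d = 1/u = 0.6376
Per-period rate: rΔt = 0.06·1 = 0.06, so R = e^0.06 = 1.0618
Risk-neutral probability p = (e^0.06 − 0.6376)/(1.5683 − 0.6376) = 0.4242/0.9307 = 0.4558
Terminal stock prices: S_u = 39.21, S_d = 15.94
Terminal payoffs (S − K): max(16.21, 0) = 16.21, max(-7.059, 0) = 0
Node 0 (S = 25): V_0 = e^(−0.06)·[0.4558·16.2078 + 0.5442·0.0000] = 6.9573

$6.96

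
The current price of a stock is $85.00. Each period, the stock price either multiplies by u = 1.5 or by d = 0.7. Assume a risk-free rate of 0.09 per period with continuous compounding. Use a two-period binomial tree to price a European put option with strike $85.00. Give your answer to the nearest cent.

$9.32

Risk-neutral probability p = (e^0.09 − 0.7)/(1.5 − 0.7) = 0.3942/0.8000 = 0.4927
Terminal stock prices: S_uu = 191.2, S_ud = 89.25, S_dd = 41.65
Terminal payoffs (K − S): max(-106.2, 0) = 0, max(-4.25, 0) = 0, max(43.35, 0) = 43.35
Node u (S = 127.5): V_u = e^(−0.09)·[0.4927·0.0000 + 0.5073·0.0000] = 0.0000
Node d (S = 59.5): V_d = e^(−0.09)·[0.4927·0.0000 + 0.5073·43.3500] = 20.0980
Node 0 (S = 85): V_0 = e^(−0.09)·[0.4927·0.0000 + 0.5073·20.0980] = 9.3178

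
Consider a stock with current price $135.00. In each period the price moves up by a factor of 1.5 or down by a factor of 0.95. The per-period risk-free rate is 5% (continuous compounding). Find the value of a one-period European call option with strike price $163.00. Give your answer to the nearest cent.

$6.92

Risk-neutral probability p = (e^0.05 − 0.95)/(1.5 − 0.95) = 0.1013/0.5500 = 0.1841
Terminal stock prices: S_u = 202.5, S_d = 128.2
Terminal payoffs (S − K): max(39.5, 0) = 39.5, max(-34.75, 0) = 0
Node 0 (S = 135): V_0 = e^(−0.05)·[0.1841·39.5000 + 0.8159·0.0000] = 6.9184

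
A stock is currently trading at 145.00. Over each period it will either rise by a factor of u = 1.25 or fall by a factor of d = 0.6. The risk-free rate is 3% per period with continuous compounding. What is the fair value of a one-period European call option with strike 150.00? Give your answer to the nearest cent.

Risk-neutral probability p = (e^0.03 − 0.6)/(1.25 − 0.6) = 0.4305/0.6500 = 0.6622
Terminal stock prices: S_u = 181.2, S_d = 87
Terminal payoffs (S − K): max(31.25, 0) = 31.25, max(-63, 0) = 0
Node 0 (S = 145): V_0 = e^(−0.03)·[0.6622·31.2500 + 0.3378·0.0000] = 20.0833

20.08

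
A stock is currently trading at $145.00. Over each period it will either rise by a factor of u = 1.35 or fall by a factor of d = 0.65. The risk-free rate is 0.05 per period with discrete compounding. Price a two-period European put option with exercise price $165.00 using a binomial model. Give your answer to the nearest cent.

Risk-neutral probability p = (1 + 0.05 − 0.65)/(1.35 − 0.65) = 0.4000/0.7000 = 0.5714
Terminal stock prices: S_uu = 264.3, S_ud = 127.2, S_dd = 61.26
Terminal payoffs (K − S): max(-99.26, 0) = 0, max(37.76, 0) = 37.76, max(103.7, 0) = 103.7
Node u (S = 195.8): V_u = 1/1.05·[0.5714·0.0000 + 0.4286·37.7625] = 15.4133
Node d (S = 94.25): V_d = 1/1.05·[0.5714·37.7625 + 0.4286·103.7375] = 62.8929
Node 0 (S = 145): V_0 = 1/1.05·[0.5714·15.4133 + 0.4286·62.8929] = 34.0587

$34.06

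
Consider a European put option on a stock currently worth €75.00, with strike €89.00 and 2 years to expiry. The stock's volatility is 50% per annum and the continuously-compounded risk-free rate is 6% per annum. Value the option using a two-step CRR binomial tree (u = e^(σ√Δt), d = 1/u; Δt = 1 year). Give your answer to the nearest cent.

€23.38

CRR parameters: u = e^(σ√Δt) = e^(0.5·√1) = 1.6487, d = 1/u = 0.6065
Per-period rate: rΔt = 0.06·1 = 0.06, so R = e^0.06 = 1.0618
Risk-neutral probability p = (e^0.06 − 0.6065)/(1.6487 − 0.6065) = 0.4553/1.0422 = 0.4369
Terminal stock prices: S_uu = 203.9, S_ud = 75, S_dd = 27.59
Terminal payoffs (K − S): max(-114.9, 0) = 0, max(14, 0) = 14, max(61.41, 0) = 61.41
Node u (S = 123.7): V_u = e^(−0.06)·[0.4369·0.0000 + 0.5631·14.0000] = 7.4247
Node d (S = 45.49): V_d = e^(−0.06)·[0.4369·14.0000 + 0.5631·61.4090] = 38.3272
Node 0 (S = 75): V_0 = e^(−0.06)·[0.4369·7.4247 + 0.5631·38.3272] = 23.3809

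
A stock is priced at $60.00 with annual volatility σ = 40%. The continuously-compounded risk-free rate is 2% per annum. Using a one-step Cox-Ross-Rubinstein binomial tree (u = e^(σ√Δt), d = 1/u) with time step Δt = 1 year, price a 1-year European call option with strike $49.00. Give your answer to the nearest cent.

CRR parameters: u = e^(σ√Δt) = e^(0.4·√1) = 1.4918, d = 1/u = 0.6703
Per-period rate: rΔt = 0.02·1 = 0.02, so R = e^0.02 = 1.0202
Risk-neutral probability p = (e^0.02 − 0.6703)/(1.4918 − 0.6703) = 0.3499/0.8215 = 0.4259
Terminal stock prices: S_u = 89.51, S_d = 40.22
Terminal payoffs (S − K): max(40.51, 0) = 40.51, max(-8.781, 0) = 0
Node 0 (S = 60): V_0 = e^(−0.02)·[0.4259·40.5095 + 0.5741·0.0000] = 16.9115

$16.91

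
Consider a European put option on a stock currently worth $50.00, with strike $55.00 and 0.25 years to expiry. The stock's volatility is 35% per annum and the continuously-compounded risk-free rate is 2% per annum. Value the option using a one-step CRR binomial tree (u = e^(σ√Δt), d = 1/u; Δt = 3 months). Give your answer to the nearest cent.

CRR parameters: u = e^(σ√Δt) = e^(0.35·√0.25) = 1.1912, d = 1/u = 0.8395
Per-period rate: rΔt = 0.02·0.25 = 0.005, so R = e^0.005 = 1.0050
Risk-neutral probability p = (e^0.005 − 0.8395)/(1.1912 − 0.8395) = 0.1656/0.3518 = 0.4706
Terminal stock prices: S_u = 59.56, S_d = 41.97
Terminal payoffs (K − S): max(-4.562, 0) = 0, max(13.03, 0) = 13.03
Node 0 (S = 50): V_0 = e^(−0.005)·[0.4706·0.0000 + 0.5294·13.0271] = 6.8620

$6.86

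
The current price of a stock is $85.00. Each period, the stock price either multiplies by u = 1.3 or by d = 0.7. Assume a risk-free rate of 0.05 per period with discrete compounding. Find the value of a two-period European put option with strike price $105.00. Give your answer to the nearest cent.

$22.17

Risk-neutral probability p = (1 + 0.05 − 0.7)/(1.3 − 0.7) = 0.3500/0.6000 = 0.5833
Terminal stock prices: S_uu = 143.7, S_ud = 77.35, S_dd = 41.65
Terminal payoffs (K − S): max(-38.65, 0) = 0, max(27.65, 0) = 27.65, max(63.35, 0) = 63.35
Node u (S = 110.5): V_u = 1/1.05·[0.5833·0.0000 + 0.4167·27.6500] = 10.9722
Node d (S = 59.5): V_d = 1/1.05·[0.5833·27.6500 + 0.4167·63.3500] = 40.5000
Node 0 (S = 85): V_0 = 1/1.05·[0.5833·10.9722 + 0.4167·40.5000] = 22.1671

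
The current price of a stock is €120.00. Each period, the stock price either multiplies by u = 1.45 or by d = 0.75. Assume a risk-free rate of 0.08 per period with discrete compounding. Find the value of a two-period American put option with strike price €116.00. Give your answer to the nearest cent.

Risk-neutral probability p = (1 + 0.08 − 0.75)/(1.45 − 0.75) = 0.3300/0.7000 = 0.4714
Terminal stock prices: S_uu = 252.3, S_ud = 130.5, S_dd = 67.5
Terminal payoffs (K − S): max(-136.3, 0) = 0, max(-14.5, 0) = 0, max(48.5, 0) = 48.5
Node u (S = 174): continuation = 1/1.08·[0.4714·0.0000 + 0.5286·0.0000] = 0.0000; exercise value = 0.0000 ≤ continuation, so V_u = 0.0000
Node d (S = 90): continuation = 1/1.08·[0.4714·0.0000 + 0.5286·48.5000] = 23.7368; exercise value = 26.0000 > continuation, so V_d = 26.0000 (exercise)
Node 0 (S = 120): continuation = 1/1.08·[0.4714·0.0000 + 0.5286·26.0000] = 12.7249; exercise value = 0.0000 ≤ continuation, so V_0 = 12.7249

€12.72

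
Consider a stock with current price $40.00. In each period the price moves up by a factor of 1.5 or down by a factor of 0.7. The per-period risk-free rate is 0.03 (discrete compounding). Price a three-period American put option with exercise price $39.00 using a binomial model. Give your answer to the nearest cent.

Risk-neutral probability p = (1 + 0.03 − 0.7)/(1.5 − 0.7) = 0.3300/0.8000 = 0.4125
Terminal stock prices: S_uuu = 135, S_uud = 63, S_udd = 29.4, S_ddd = 13.72
Terminal payoffs (K − S): max(-96, 0) = 0, max(-24, 0) = 0, max(9.6, 0) = 9.6, max(25.28, 0) = 25.28
Node uu (S = 90): continuation = 1/1.03·[0.4125·0.0000 + 0.5875·0.0000] = 0.0000; exercise value = 0.0000 ≤ continuation, so V_uu = 0.0000
Node ud (S = 42): continuation = 1/1.03·[0.4125·0.0000 + 0.5875·9.6000] = 5.4757; exercise value = 0.0000 ≤ continuation, so V_ud = 5.4757
Node dd (S = 19.6): continuation = 1/1.03·[0.4125·9.6000 + 0.5875·25.2800] = 18.2641; exercise value = 19.4000 > continuation, so V_dd = 19.4000 (exercise)
Node u (S = 60): continuation = 1/1.03·[0.4125·0.0000 + 0.5875·5.4757] = 3.1233; exercise value = 0.0000 ≤ continuation, so V_u = 3.1233
Node d (S = 28): continuation = 1/1.03·[0.4125·5.4757 + 0.5875·19.4000] = 13.2585; exercise value = 11.0000 ≤ continuation, so V_d = 13.2585
Node 0 (S = 40): continuation = 1/1.03·[0.4125·3.1233 + 0.5875·13.2585] = 8.8133; exercise value = 0.0000 ≤ continuation, so V_0 = 8.8133

$8.81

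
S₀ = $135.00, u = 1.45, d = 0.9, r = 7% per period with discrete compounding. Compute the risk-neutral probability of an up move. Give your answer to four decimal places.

p = 0.3091

Risk-neutral probability p = (1 + 0.07 − 0.9)/(1.45 − 0.9) = 0.1700/0.5500 = 0.3091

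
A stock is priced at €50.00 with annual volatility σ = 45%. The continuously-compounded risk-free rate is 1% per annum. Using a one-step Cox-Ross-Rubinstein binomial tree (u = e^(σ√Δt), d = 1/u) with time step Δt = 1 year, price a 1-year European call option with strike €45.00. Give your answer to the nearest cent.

€13.24

CRR parameters: u = e^(σ√Δt) = e^(0.45·√1) = 1.5683, d = 1/u = 0.6376
Per-period rate: rΔt = 0.01·1 = 0.01, so R = e^0.01 = 1.0101
Risk-neutral probability p = (e^0.01 − 0.6376)/(1.5683 − 0.6376) = 0.3724/0.9307 = 0.4002
Terminal stock prices: S_u = 78.42, S_d = 31.88
Terminal payoffs (S − K): max(33.42, 0) = 33.42, max(-13.12, 0) = 0
Node 0 (S = 50): V_0 = e^(−0.01)·[0.4002·33.4156 + 0.5998·0.0000] = 13.2385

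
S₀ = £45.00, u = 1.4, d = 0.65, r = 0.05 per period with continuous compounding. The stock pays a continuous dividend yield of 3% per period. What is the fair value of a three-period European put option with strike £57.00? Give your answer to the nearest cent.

£14.92

Per-period risk-free factor R = e^0.05 = 1.0513; dividend-adjusted growth = e^(0.05−0.03) = 1.0202.
Risk-neutral probability p = (1.0202 − 0.65)/(1.4 − 0.65) = 0.3702/0.7500 = 0.4936
Terminal stock prices: S_uuu = 123.5, S_uud = 57.33, S_udd = 26.62, S_ddd = 12.36
Terminal payoffs (K − S): max(-66.48, 0) = 0, max(-0.33, 0) = 0, max(30.38, 0) = 30.38, max(44.64, 0) = 44.64
Node uu (S = 88.2): V_uu = e^(−0.05)·[0.4936·0.0000 + 0.5064·0.0000] = 0.0000
Node ud (S = 40.95): V_ud = e^(−0.05)·[0.4936·0.0000 + 0.5064·30.3825] = 14.6353
Node dd (S = 19.01): V_dd = e^(−0.05)·[0.4936·30.3825 + 0.5064·44.6419] = 35.7695
Node u (S = 63): V_u = e^(−0.05)·[0.4936·0.0000 + 0.5064·14.6353] = 7.0498
Node d (S = 29.25): V_d = e^(−0.05)·[0.4936·14.6353 + 0.5064·35.7695] = 24.1019
Node 0 (S = 45): V_0 = e^(−0.05)·[0.4936·7.0498 + 0.5064·24.1019] = 14.9200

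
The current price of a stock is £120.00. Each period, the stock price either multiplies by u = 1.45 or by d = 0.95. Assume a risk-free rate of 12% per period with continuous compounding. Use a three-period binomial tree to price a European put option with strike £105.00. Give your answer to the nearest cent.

Risk-neutral probability p = (e^0.12 − 0.95)/(1.45 − 0.95) = 0.1775/0.5000 = 0.3550
Terminal stock prices: S_uuu = 365.8, S_uud = 239.7, S_udd = 157, S_ddd = 102.9
Terminal payoffs (K − S): max(-260.8, 0) = 0, max(-134.7, 0) = 0, max(-52.03, 0) = 0, max(2.115, 0) = 2.115
Node uu (S = 252.3): V_uu = e^(−0.12)·[0.3550·0.0000 + 0.6450·0.0000] = 0.0000
Node ud (S = 165.3): V_ud = e^(−0.12)·[0.3550·0.0000 + 0.6450·0.0000] = 0.0000
Node dd (S = 108.3): V_dd = e^(−0.12)·[0.3550·0.0000 + 0.6450·2.1150] = 1.2099
Node u (S = 174): V_u = e^(−0.12)·[0.3550·0.0000 + 0.6450·0.0000] = 0.0000
Node d (S = 114): V_d = e^(−0.12)·[0.3550·0.0000 + 0.6450·1.2099] = 0.6922
Node 0 (S = 120): V_0 = e^(−0.12)·[0.3550·0.0000 + 0.6450·0.6922] = 0.3960

£0.40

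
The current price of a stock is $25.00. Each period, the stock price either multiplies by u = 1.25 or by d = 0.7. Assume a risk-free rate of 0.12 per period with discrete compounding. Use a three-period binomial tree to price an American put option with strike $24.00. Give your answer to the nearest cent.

Risk-neutral probability p = (1 + 0.12 − 0.7)/(1.25 − 0.7) = 0.4200/0.5500 = 0.7636
Terminal stock prices: S_uuu = 48.83, S_uud = 27.34, S_udd = 15.31, S_ddd = 8.575
Terminal payoffs (K − S): max(-24.83, 0) = 0, max(-3.344, 0) = 0, max(8.688, 0) = 8.688, max(15.43, 0) = 15.43
Node uu (S = 39.06): continuation = 1/1.12·[0.7636·0.0000 + 0.2364·0.0000] = 0.0000; exercise value = 0.0000 ≤ continuation, so V_uu = 0.0000
Node ud (S = 21.88): continuation = 1/1.12·[0.7636·0.0000 + 0.2364·8.6875] = 1.8334; exercise value = 2.1250 > continuation, so V_ud = 2.1250 (exercise)
Node dd (S = 12.25): continuation = 1/1.12·[0.7636·8.6875 + 0.2364·15.4250] = 9.1786; exercise value = 11.7500 > continuation, so V_dd = 11.7500 (exercise)
Node u (S = 31.25): continuation = 1/1.12·[0.7636·0.0000 + 0.2364·2.1250] = 0.4485; exercise value = 0.0000 ≤ continuation, so V_u = 0.4485
Node d (S = 17.5): continuation = 1/1.12·[0.7636·2.1250 + 0.2364·11.7500] = 3.9286; exercise value = 6.5000 > continuation, so V_d = 6.5000 (exercise)
Node 0 (S = 25): continuation = 1/1.12·[0.7636·0.4485 + 0.2364·6.5000] = 1.6775; exercise value = 0.0000 ≤ continuation, so V_0 = 1.6775

$1.68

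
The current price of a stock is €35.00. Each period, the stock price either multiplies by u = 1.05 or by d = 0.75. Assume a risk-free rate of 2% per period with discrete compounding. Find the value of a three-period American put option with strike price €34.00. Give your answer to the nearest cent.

Risk-neutral probability p = (1 + 0.02 − 0.75)/(1.05 − 0.75) = 0.2700/0.3000 = 0.9000
Terminal stock prices: S_uuu = 40.52, S_uud = 28.94, S_udd = 20.67, S_ddd = 14.77
Terminal payoffs (K − S): max(-6.517, 0) = 0, max(5.059, 0) = 5.059, max(13.33, 0) = 13.33, max(19.23, 0) = 19.23
Node uu (S = 38.59): continuation = 1/1.02·[0.9000·0.0000 + 0.1000·5.0594] = 0.4960; exercise value = 0.0000 ≤ continuation, so V_uu = 0.4960
Node ud (S = 27.56): continuation = 1/1.02·[0.9000·5.0594 + 0.1000·13.3281] = 5.7708; exercise value = 6.4375 > continuation, so V_ud = 6.4375 (exercise)
Node dd (S = 19.69): continuation = 1/1.02·[0.9000·13.3281 + 0.1000·19.2344] = 13.6458; exercise value = 14.3125 > continuation, so V_dd = 14.3125 (exercise)
Node u (S = 36.75): continuation = 1/1.02·[0.9000·0.4960 + 0.1000·6.4375] = 1.0688; exercise value = 0.0000 ≤ continuation, so V_u = 1.0688
Node d (S = 26.25): continuation = 1/1.02·[0.9000·6.4375 + 0.1000·14.3125] = 7.0833; exercise value = 7.7500 > continuation, so V_d = 7.7500 (exercise)
Node 0 (S = 35): continuation = 1/1.02·[0.9000·1.0688 + 0.1000·7.7500] = 1.7029; exercise value = 0.0000 ≤ continuation, so V_0 = 1.7029

€1.70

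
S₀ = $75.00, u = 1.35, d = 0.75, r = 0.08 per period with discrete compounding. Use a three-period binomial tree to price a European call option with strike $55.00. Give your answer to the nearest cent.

Risk-neutral probability p = (1 + 0.08 − 0.75)/(1.35 − 0.75) = 0.3300/0.6000 = 0.5500
Terminal stock prices: S_uuu = 184.5, S_uud = 102.5, S_udd = 56.95, S_ddd = 31.64
Terminal payoffs (S − K): max(129.5, 0) = 129.5, max(47.52, 0) = 47.52, max(1.953, 0) = 1.953, max(-23.36, 0) = 0
Node uu (S = 136.7): V_uu = 1/1.08·[0.5500·129.5281 + 0.4500·47.5156] = 85.7616
Node ud (S = 75.94): V_ud = 1/1.08·[0.5500·47.5156 + 0.4500·1.9531] = 25.0116
Node dd (S = 42.19): V_dd = 1/1.08·[0.5500·1.9531 + 0.4500·0.0000] = 0.9946
Node u (S = 101.2): V_u = 1/1.08·[0.5500·85.7616 + 0.4500·25.0116] = 54.0964
Node d (S = 56.25): V_d = 1/1.08·[0.5500·25.0116 + 0.4500·0.9946] = 13.1518
Node 0 (S = 75): V_0 = 1/1.08·[0.5500·54.0964 + 0.4500·13.1518] = 33.0290

$33.03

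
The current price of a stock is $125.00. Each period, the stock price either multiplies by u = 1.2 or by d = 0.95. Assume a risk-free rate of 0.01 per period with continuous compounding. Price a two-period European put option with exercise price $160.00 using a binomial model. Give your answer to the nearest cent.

$32.96

Risk-neutral probability p = (e^0.01 − 0.95)/(1.2 − 0.95) = 0.0601/0.2500 = 0.2402
Terminal stock prices: S_uu = 180, S_ud = 142.5, S_dd = 112.8
Terminal payoffs (K − S): max(-20, 0) = 0, max(17.5, 0) = 17.5, max(47.19, 0) = 47.19
Node u (S = 150): V_u = e^(−0.01)·[0.2402·0.0000 + 0.7598·17.5000] = 13.1642
Node d (S = 118.8): V_d = e^(−0.01)·[0.2402·17.5000 + 0.7598·47.1875] = 39.6580
Node 0 (S = 125): V_0 = e^(−0.01)·[0.2402·13.1642 + 0.7598·39.6580] = 32.9629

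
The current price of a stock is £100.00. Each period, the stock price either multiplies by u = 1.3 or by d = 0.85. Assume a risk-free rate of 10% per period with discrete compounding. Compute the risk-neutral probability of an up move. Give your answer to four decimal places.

p = 0.5556

Risk-neutral probability p = (1 + 0.1 − 0.85)/(1.3 − 0.85) = 0.2500/0.4500 = 0.5556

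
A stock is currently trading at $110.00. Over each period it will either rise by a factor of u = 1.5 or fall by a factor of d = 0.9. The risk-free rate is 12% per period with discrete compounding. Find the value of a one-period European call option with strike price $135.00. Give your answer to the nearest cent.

Risk-neutral probability p = (1 + 0.12 − 0.9)/(1.5 − 0.9) = 0.2200/0.6000 = 0.3667
Terminal stock prices: S_u = 165, S_d = 99
Terminal payoffs (S − K): max(30, 0) = 30, max(-36, 0) = 0
Node 0 (S = 110): V_0 = 1/1.12·[0.3667·30.0000 + 0.6333·0.0000] = 9.8214

$9.82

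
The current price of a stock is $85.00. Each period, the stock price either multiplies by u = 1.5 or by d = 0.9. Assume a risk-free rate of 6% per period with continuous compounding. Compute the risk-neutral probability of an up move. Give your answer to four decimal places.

Risk-neutral probability p = (e^0.06 − 0.9)/(1.5 − 0.9) = 0.1618/0.6000 = 0.2697

p = 0.2697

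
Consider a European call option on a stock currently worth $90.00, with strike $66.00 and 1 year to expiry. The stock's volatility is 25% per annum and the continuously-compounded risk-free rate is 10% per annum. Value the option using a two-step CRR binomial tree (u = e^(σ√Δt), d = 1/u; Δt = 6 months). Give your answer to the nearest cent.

$30.69

CRR parameters: u = e^(σ√Δt) = e^(0.25·√0.5) = 1.1934, d = 1/u = 0.8380
Per-period rate: rΔt = 0.1·0.5 = 0.05, so R = e^0.05 = 1.0513
Risk-neutral probability p = (e^0.05 − 0.8380)/(1.1934 − 0.8380) = 0.2133/0.3554 = 0.6002
Terminal stock prices: S_uu = 128.2, S_ud = 90, S_dd = 63.2
Terminal payoffs (S − K): max(62.17, 0) = 62.17, max(24, 0) = 24, max(-2.803, 0) = 0
Node u (S = 107.4): V_u = e^(−0.05)·[0.6002·62.1707 + 0.3998·24.0000] = 44.6217
Node d (S = 75.42): V_d = e^(−0.05)·[0.6002·24.0000 + 0.3998·0.0000] = 13.7019
Node 0 (S = 90): V_0 = e^(−0.05)·[0.6002·44.6217 + 0.3998·13.7019] = 30.6862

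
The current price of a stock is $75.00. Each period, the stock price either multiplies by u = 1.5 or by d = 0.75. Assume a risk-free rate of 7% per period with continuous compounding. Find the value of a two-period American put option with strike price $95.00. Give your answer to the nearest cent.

Risk-neutral probability p = (e^0.07 − 0.75)/(1.5 − 0.75) = 0.3225/0.7500 = 0.4300
Terminal stock prices: S_uu = 168.8, S_ud = 84.38, S_dd = 42.19
Terminal payoffs (K − S): max(-73.75, 0) = 0, max(10.62, 0) = 10.62, max(52.81, 0) = 52.81
Node u (S = 112.5): continuation = e^(−0.07)·[0.4300·0.0000 + 0.5700·10.6250] = 5.6467; exercise value = 0.0000 ≤ continuation, so V_u = 5.6467
Node d (S = 56.25): continuation = e^(−0.07)·[0.4300·10.6250 + 0.5700·52.8125] = 32.3274; exercise value = 38.7500 > continuation, so V_d = 38.7500 (exercise)
Node 0 (S = 75): continuation = e^(−0.07)·[0.4300·5.6467 + 0.5700·38.7500] = 22.8578; exercise value = 20.0000 ≤ continuation, so V_0 = 22.8578

$22.86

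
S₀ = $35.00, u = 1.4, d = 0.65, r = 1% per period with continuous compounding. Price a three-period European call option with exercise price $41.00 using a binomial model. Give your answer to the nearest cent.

Risk-neutral probability p = (e^0.01 − 0.65)/(1.4 − 0.65) = 0.3601/0.7500 = 0.4801
Terminal stock prices: S_uuu = 96.04, S_uud = 44.59, S_udd = 20.7, S_ddd = 9.612
Terminal payoffs (S − K): max(55.04, 0) = 55.04, max(3.59, 0) = 3.59, max(-20.3, 0) = 0, max(-31.39, 0) = 0
Node uu (S = 68.6): V_uu = e^(−0.01)·[0.4801·55.0400 + 0.5199·3.5900] = 28.0080
Node ud (S = 31.85): V_ud = e^(−0.01)·[0.4801·3.5900 + 0.5199·0.0000] = 1.7063
Node dd (S = 14.79): V_dd = e^(−0.01)·[0.4801·0.0000 + 0.5199·0.0000] = 0.0000
Node u (S = 49): V_u = e^(−0.01)·[0.4801·28.0080 + 0.5199·1.7063] = 14.1902
Node d (S = 22.75): V_d = e^(−0.01)·[0.4801·1.7063 + 0.5199·0.0000] = 0.8110
Node 0 (S = 35): V_0 = e^(−0.01)·[0.4801·14.1902 + 0.5199·0.8110] = 7.1619

$7.16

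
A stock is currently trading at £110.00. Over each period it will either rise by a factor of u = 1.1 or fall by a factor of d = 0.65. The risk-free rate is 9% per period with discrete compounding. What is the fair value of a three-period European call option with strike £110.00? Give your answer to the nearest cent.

Risk-neutral probability p = (1 + 0.09 − 0.65)/(1.1 − 0.65) = 0.4400/0.4500 = 0.9778
Terminal stock prices: S_uuu = 146.4, S_uud = 86.52, S_udd = 51.12, S_ddd = 30.21
Terminal payoffs (S − K): max(36.41, 0) = 36.41, max(-23.48, 0) = 0, max(-58.88, 0) = 0, max(-79.79, 0) = 0
Node uu (S = 133.1): V_uu = 1/1.09·[0.9778·36.4100 + 0.0222·0.0000] = 32.6614
Node ud (S = 78.65): V_ud = 1/1.09·[0.9778·0.0000 + 0.0222·0.0000] = 0.0000
Node dd (S = 46.48): V_dd = 1/1.09·[0.9778·0.0000 + 0.0222·0.0000] = 0.0000
Node u (S = 121): V_u = 1/1.09·[0.9778·32.6614 + 0.0222·0.0000] = 29.2987
Node d (S = 71.5): V_d = 1/1.09·[0.9778·0.0000 + 0.0222·0.0000] = 0.0000
Node 0 (S = 110): V_0 = 1/1.09·[0.9778·29.2987 + 0.0222·0.0000] = 26.2822

£26.28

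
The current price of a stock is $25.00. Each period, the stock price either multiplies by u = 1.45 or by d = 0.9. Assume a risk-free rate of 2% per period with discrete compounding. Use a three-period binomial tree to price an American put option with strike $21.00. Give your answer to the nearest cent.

Risk-neutral probability p = (1 + 0.02 − 0.9)/(1.45 − 0.9) = 0.1200/0.5500 = 0.2182
Terminal stock prices: S_uuu = 76.22, S_uud = 47.31, S_udd = 29.36, S_ddd = 18.23
Terminal payoffs (K − S): max(-55.22, 0) = 0, max(-26.31, 0) = 0, max(-8.363, 0) = 0, max(2.775, 0) = 2.775
Node uu (S = 52.56): continuation = 1/1.02·[0.2182·0.0000 + 0.7818·0.0000] = 0.0000; exercise value = 0.0000 ≤ continuation, so V_uu = 0.0000
Node ud (S = 32.62): continuation = 1/1.02·[0.2182·0.0000 + 0.7818·0.0000] = 0.0000; exercise value = 0.0000 ≤ continuation, so V_ud = 0.0000
Node dd (S = 20.25): continuation = 1/1.02·[0.2182·0.0000 + 0.7818·2.7750] = 2.1270; exercise value = 0.7500 ≤ continuation, so V_dd = 2.1270
Node u (S = 36.25): continuation = 1/1.02·[0.2182·0.0000 + 0.7818·0.0000] = 0.0000; exercise value = 0.0000 ≤ continuation, so V_u = 0.0000
Node d (S = 22.5): continuation = 1/1.02·[0.2182·0.0000 + 0.7818·2.1270] = 1.6303; exercise value = 0.0000 ≤ continuation, so V_d = 1.6303
Node 0 (S = 25): continuation = 1/1.02·[0.2182·0.0000 + 0.7818·1.6303] = 1.2496; exercise value = 0.0000 ≤ continuation, so V_0 = 1.2496

$1.25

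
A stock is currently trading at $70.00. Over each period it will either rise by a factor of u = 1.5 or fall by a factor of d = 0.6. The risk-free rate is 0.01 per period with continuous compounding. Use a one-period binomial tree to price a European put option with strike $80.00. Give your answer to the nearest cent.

Risk-neutral probability p = (e^0.01 − 0.6)/(1.5 − 0.6) = 0.4101/0.9000 = 0.4556
Terminal stock prices: S_u = 105, S_d = 42
Terminal payoffs (K − S): max(-25, 0) = 0, max(38, 0) = 38
Node 0 (S = 70): V_0 = e^(−0.01)·[0.4556·0.0000 + 0.5444·38.0000] = 20.4809

$20.48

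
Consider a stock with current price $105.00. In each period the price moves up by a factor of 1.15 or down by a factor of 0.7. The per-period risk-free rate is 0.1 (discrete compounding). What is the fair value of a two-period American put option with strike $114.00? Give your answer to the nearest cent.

Risk-neutral probability p = (1 + 0.1 − 0.7)/(1.15 − 0.7) = 0.4000/0.4500 = 0.8889
Terminal stock prices: S_uu = 138.9, S_ud = 84.52, S_dd = 51.45
Terminal payoffs (K − S): max(-24.86, 0) = 0, max(29.48, 0) = 29.48, max(62.55, 0) = 62.55
Node u (S = 120.7): continuation = 1/1.1·[0.8889·0.0000 + 0.1111·29.4750] = 2.9773; exercise value = 0.0000 ≤ continuation, so V_u = 2.9773
Node d (S = 73.5): continuation = 1/1.1·[0.8889·29.4750 + 0.1111·62.5500] = 30.1364; exercise value = 40.5000 > continuation, so V_d = 40.5000 (exercise)
Node 0 (S = 105): continuation = 1/1.1·[0.8889·2.9773 + 0.1111·40.5000] = 6.4968; exercise value = 9.0000 > continuation, so V_0 = 9.0000 (exercise)

$9.00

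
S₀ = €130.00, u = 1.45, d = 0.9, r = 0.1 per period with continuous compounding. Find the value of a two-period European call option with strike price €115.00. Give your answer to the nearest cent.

Risk-neutral probability p = (e^0.1 − 0.9)/(1.45 − 0.9) = 0.2052/0.5500 = 0.3730
Terminal stock prices: S_uu = 273.3, S_ud = 169.7, S_dd = 105.3
Terminal payoffs (S − K): max(158.3, 0) = 158.3, max(54.65, 0) = 54.65, max(-9.7, 0) = 0
Node u (S = 188.5): V_u = e^(−0.1)·[0.3730·158.3250 + 0.6270·54.6500] = 84.4437
Node d (S = 117): V_d = e^(−0.1)·[0.3730·54.6500 + 0.6270·0.0000] = 18.4465
Node 0 (S = 130): V_0 = e^(−0.1)·[0.3730·84.4437 + 0.6270·18.4465] = 38.9677

€38.97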